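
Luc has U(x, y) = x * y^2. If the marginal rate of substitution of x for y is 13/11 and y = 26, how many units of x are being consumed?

x = 11

MU_x = y^2 and MU_y = 2·x·y.
MRS = MU_x/MU_y = (1/2)·y/x.
Substitute y = 26: MRS = 13/x. Setting 13/x = 13/11 gives x = 13/(13/11) = 11.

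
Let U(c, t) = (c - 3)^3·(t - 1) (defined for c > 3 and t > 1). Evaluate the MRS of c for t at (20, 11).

MU_c = 3·(c−3)^2·(t−1), MU_t = (c−3)^3.
MRS = (3/1)·(t−1)/(c−3).
At (20, 11): MRS = 30/17.
So at (20, 11) the consumer would give up 30/17 units of t for one more unit of c.

MRS = 30/17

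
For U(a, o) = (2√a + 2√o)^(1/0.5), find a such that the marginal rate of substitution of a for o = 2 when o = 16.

a = 4

For CES with ρ = 0.5, MRS = √(o/a).
Setting √(16/a) = 2 gives 16/a = 4 and a = 4.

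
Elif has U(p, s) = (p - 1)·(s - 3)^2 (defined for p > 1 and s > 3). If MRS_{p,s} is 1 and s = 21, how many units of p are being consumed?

p = 10

MU_p = (s−3)^2, MU_s = 2·(p−1)·(s−3).
MRS = (1/2)·(s−3)/(p−1).
Substitute s = 21: MRS = 9/(p − 1). Setting this equal to 1 gives p − 1 = 9/1 = 9, so p = 10.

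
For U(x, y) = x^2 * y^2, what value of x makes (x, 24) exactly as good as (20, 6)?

x = 5

U(20, 6) = 14400.
Set U(x, 24) = 14400 and solve.
With y = 24: 24^2 = 576, so x^2 = 14400/576 = 25; taking the square root, x = 5.
Check: U(5, 24) = 14400.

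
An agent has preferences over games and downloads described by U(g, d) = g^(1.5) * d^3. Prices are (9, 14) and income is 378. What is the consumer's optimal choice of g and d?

g* = 14, d* = 18

MU_g = 1.5·√g·d^3 and MU_d = 3·g^(1.5)·d^2.
MRS = MU_g/MU_d = (0.5)·d/g.
Tangency: set MRS = p_g/p_d = 9/14.
So (0.5)·d/g = 9/14, i.e. d = (9/7)·g.
Substitute into the budget 9·g + 14·d = 378: 27·g = 378, so g* = 14.
Then d* = (9/7)·14 = 18.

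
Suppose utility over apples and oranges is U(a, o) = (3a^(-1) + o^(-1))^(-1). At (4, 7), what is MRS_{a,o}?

MRS = 147/16

For CES with ρ = -1, MRS = (3/1)·(o/a)^2.
At (4, 7): MRS = 147/16.
So at (4, 7) the consumer would give up 147/16 units of o for one more unit of a.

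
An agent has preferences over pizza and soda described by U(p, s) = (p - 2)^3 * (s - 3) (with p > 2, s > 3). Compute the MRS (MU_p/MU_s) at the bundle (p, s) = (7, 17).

MU_p = 3·(p−2)^2·(s−3), MU_s = (p−2)^3.
MRS = (3/1)·(s−3)/(p−2).
At (7, 17): MRS = 8.4.
That is, one extra unit of p is worth 8.4 units of s at the margin.

MRS = 8.4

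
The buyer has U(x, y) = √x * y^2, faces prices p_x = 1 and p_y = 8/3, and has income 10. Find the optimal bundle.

MU_x = 0.5·x^(-0.5)·y^2 and MU_y = 2·√x·y.
MRS = MU_x/MU_y = (0.25)·y/x.
Tangency: set MRS = p_x/p_y = 1/(8/3) = 0.375.
So (0.25)·y/x = 0.375, i.e. y = 1.5·x.
Substitute into the budget 1·x + (8/3)·y = 10: 5·x = 10, so x* = 2.
Then y* = 1.5·2 = 3.

x* = 2, y* = 3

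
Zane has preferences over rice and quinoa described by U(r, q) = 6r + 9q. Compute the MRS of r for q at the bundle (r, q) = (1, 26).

MRS = 2/3

MU_r = 6, MU_q = 9, so MRS = 6/9 = 2/3 at every bundle.
At (1, 26): MRS = 2/3.
So at (1, 26) the consumer would give up 2/3 units of q for one more unit of r.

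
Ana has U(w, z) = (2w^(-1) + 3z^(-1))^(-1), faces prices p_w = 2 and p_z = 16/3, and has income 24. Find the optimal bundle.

For CES with ρ = -1, MRS = (2/3)·(z/w)^2.
Tangency: set MRS = p_w/p_z = 2/(16/3) = 0.375.
So (z/w)^2 = 9/16; taking the square root, z/w = 0.75, i.e. z = 0.75·w.
Substitute into the budget 2·w + (16/3)·z = 24: 6·w = 24, so w* = 4 and z* = 0.75·4 = 3.

w* = 4, z* = 3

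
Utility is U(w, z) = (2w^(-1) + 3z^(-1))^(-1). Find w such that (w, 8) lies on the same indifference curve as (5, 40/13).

w = 2

U depends on (w, z) only through S = 2w^(-1) + 3z^(-1), so equal utility means equal S. At (5, 40/13): S = 1.375.
With z = 8: 3·8^(-1) = 0.375, so 2w^(-1) = 1.375 − 0.375 = 1, i.e. w^(-1) = 0.5.
Hence w = 1/0.5 = 2.
Check: U(2, 8) = 0.7273.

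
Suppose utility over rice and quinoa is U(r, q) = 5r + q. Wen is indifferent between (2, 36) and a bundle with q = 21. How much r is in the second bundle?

r = 5

U(2, 36) = 46.
Set U(r, 21) = 46 and solve.
5r + 21 = 46 ⇒ 5r = 25 ⇒ r = 5.
Check: U(5, 21) = 46.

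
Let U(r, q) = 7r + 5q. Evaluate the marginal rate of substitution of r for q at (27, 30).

MRS = 1.4

MU_r = 7, MU_q = 5, so MRS = 7/5 = 1.4 at every bundle.
At (27, 30): MRS = 1.4.
So at (27, 30) the consumer would give up 1.4 units of q for one more unit of r.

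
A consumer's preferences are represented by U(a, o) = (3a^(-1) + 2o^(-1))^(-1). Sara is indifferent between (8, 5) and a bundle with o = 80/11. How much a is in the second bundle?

U depends on (a, o) only through S = 3a^(-1) + 2o^(-1), so equal utility means equal S. At (8, 5): S = 31/40.
With o = 80/11: 2·(80/11)^(-1) = 11/40, so 3a^(-1) = 31/40 − 11/40 = 0.5, i.e. a^(-1) = 1/6.
Hence a = 1/(1/6) = 6.
Check: U(6, 80/11) = 1.2903.

a = 6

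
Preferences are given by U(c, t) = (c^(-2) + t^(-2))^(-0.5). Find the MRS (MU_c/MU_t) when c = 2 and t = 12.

MRS = 216

For CES with ρ = -2, MRS = (t/c)^3.
At (2, 12): MRS = 216.
The indifference curve has slope −216 at this bundle.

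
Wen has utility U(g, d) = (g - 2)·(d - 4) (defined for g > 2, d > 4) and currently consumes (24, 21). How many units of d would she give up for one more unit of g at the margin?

MU_g = (d−4), MU_d = (g−2).
MRS = (d−4)/(g−2).
At (24, 21): MRS = 17/22.
That is, one extra unit of g is worth 17/22 units of d at the margin.

MRS = 17/22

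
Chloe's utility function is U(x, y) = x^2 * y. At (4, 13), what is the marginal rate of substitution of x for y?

MRS = 6.5

MU_x = 2·x·y and MU_y = x^2.
MRS = MU_x/MU_y = (2/1)·y/x.
At (4, 13): MRS = 6.5.
The indifference curve has slope −6.5 at this bundle.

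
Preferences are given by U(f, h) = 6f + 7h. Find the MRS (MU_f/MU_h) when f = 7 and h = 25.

MU_f = 6, MU_h = 7, so MRS = 6/7 at every bundle.
At (7, 25): MRS = 6/7.
The indifference curve has slope −6/7 at this bundle.

MRS = 6/7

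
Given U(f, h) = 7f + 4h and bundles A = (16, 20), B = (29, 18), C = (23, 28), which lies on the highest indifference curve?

Bundle B

Evaluate utility at each bundle:
U(A) = 192.
U(B) = 275.
U(C) = 273.
Highest utility is B, so B ≻ C ≻ A.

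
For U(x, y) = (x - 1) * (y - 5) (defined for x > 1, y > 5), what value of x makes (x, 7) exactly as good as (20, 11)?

U(20, 11) = 114.
Set U(x, 7) = 114 and solve.
With y = 7: (7 − 5) = 2, so (x − 1) = 114/2 = 57.
So x = 1 + 57 = 58.
Check: U(58, 7) = 114.

x = 58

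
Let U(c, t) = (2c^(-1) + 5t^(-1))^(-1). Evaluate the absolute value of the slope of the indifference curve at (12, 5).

MRS = 5/72

For CES with ρ = -1, MRS = (2/5)·(t/c)^2.
At (12, 5): MRS = 5/72.
That is, one extra unit of c is worth 5/72 units of t at the margin.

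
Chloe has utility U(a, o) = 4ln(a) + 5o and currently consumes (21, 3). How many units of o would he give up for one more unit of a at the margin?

MU_a = 4/a, MU_o = 5.
MRS = 4/a ÷ 5.
At (21, 3): MRS = 4/105.
That is, one extra unit of a is worth 4/105 units of o at the margin.

MRS = 4/105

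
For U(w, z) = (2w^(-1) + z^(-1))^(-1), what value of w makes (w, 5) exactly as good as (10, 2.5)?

w = 5

U depends on (w, z) only through S = 2w^(-1) + z^(-1), so equal utility means equal S. At (10, 2.5): S = 0.6.
With z = 5: 5^(-1) = 0.2, so 2w^(-1) = 0.6 − 0.2 = 0.4, i.e. w^(-1) = 0.2.
Hence w = 1/0.2 = 5.
Check: U(5, 5) = 1.6667.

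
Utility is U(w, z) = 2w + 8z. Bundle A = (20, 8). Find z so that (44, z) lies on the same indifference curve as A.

U(20, 8) = 104.
Set U(44, z) = 104 and solve.
2·44 + 8z = 104 ⇒ 8z = 16 ⇒ z = 2.
Check: U(44, 2) = 104.

z = 2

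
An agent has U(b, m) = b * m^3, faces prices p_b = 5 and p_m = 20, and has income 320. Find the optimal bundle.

b* = 16, m* = 12

MU_b = m^3 and MU_m = 3·b·m^2.
MRS = MU_b/MU_m = (1/3)·m/b.
Tangency: set MRS = p_b/p_m = 5/20 = 0.25.
So (1/3)·m/b = 0.25, i.e. m = 0.75·b.
Substitute into the budget 5·b + 20·m = 320: 20·b = 320, so b* = 16.
Then m* = 0.75·16 = 12.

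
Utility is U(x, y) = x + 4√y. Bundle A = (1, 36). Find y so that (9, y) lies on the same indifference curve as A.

U(1, 36) = 25.
Set U(9, y) = 25 and solve.
With x = 9: 4√y = 25 − 9 = 16, so √y = 4 and y = 16.
Check: U(9, 16) = 25.

y = 16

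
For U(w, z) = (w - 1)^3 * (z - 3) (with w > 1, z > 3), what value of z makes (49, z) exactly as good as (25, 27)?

z = 6

U(25, 27) = 331776.
Set U(49, z) = 331776 and solve.
With w = 49: (49 − 1)^3 = 110592, so (z − 3) = 331776/110592 = 3.
So z = 3 + 3 = 6.
Check: U(49, 6) = 331776.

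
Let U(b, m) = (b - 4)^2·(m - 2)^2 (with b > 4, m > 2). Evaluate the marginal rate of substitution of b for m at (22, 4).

MRS = 1/9

MU_b = 2·(b−4)·(m−2)^2, MU_m = 2·(b−4)^2·(m−2).
MRS = (m−2)/(b−4).
At (22, 4): MRS = 1/9.
That is, one extra unit of b is worth 1/9 units of m at the margin.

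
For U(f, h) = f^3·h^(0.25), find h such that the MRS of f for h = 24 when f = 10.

h = 20

MU_f = 3·f^2·h^(0.25) and MU_h = 0.25·f^3·h^(-0.75).
MRS = MU_f/MU_h = (12)·h/f.
Substitute f = 10: MRS = h/(5/6). Setting h/(5/6) = 24 gives h = 24·(5/6) = 20.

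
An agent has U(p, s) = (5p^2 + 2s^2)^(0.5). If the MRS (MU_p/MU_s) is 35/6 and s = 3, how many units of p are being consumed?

p = 7

For CES with ρ = 2, MRS = (5/2)·(s/p)^(-1).
Setting (5/2)·(3/p)^(-1) = 35/6 gives (3/p)^(-1) = 7/3, so 3/p = 3/7 and p = 7.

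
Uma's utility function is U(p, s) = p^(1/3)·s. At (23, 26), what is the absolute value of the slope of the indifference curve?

MRS = 26/69

MU_p = 1/3·p^(-2/3)·s and MU_s = p^(1/3).
MRS = MU_p/MU_s = (1/3)·s/p.
At (23, 26): MRS = 26/69.
The indifference curve has slope −26/69 at this bundle.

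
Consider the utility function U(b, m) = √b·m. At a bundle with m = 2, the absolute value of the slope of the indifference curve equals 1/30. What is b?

b = 30

MU_b = 0.5·b^(-0.5)·m and MU_m = √b.
MRS = MU_b/MU_m = (0.5)·m/b.
Substitute m = 2: MRS = 1/b. Setting 1/b = 1/30 gives b = 1/(1/30) = 30.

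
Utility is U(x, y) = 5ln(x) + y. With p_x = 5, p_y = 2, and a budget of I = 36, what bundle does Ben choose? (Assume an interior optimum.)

x* = 2, y* = 13

MU_x = 5/x, MU_y = 1.
MRS = 5/x ÷ 1.
Tangency: set MRS = p_x/p_y = 5/2 = 2.5.
MRS depends only on x: 5/x = 2.5 ⇒ x* = 5/2.5 = 2.
From the budget, 2·y = 36 − 5·2 = 26, so y* = 13.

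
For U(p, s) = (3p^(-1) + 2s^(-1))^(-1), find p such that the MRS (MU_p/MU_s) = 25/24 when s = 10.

p = 12

For CES with ρ = -1, MRS = (3/2)·(s/p)^2.
Setting (3/2)·(10/p)^2 = 25/24 gives (10/p)^2 = 25/36, so 10/p = 5/6 and p = 12.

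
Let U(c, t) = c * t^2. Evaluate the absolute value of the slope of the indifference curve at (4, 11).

MRS = 1.375

MU_c = t^2 and MU_t = 2·c·t.
MRS = MU_c/MU_t = (1/2)·t/c.
At (4, 11): MRS = 1.375.
The indifference curve has slope −1.375 at this bundle.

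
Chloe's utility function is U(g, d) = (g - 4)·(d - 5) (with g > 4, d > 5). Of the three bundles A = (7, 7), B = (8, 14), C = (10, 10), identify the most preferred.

Evaluate utility at each bundle:
U(A) = 6.
U(B) = 36.
U(C) = 30.
Highest utility is B, so B ≻ C ≻ A.

Bundle B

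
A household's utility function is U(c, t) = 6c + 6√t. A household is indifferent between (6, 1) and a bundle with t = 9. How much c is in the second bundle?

c = 4

U(6, 1) = 42.
Set U(c, 9) = 42 and solve.
With t = 9: √9 = 3, so 6c = 42 − 6·3 = 24 and c = 4.
Check: U(4, 9) = 42.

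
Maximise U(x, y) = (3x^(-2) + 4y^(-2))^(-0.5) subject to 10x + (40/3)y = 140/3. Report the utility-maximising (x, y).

x* = 2, y* = 2

For CES with ρ = -2, MRS = (3/4)·(y/x)^3.
Tangency: set MRS = p_x/p_y = 10/(40/3) = 0.75.
So (y/x)^3 = 1; taking the cube root, y/x = 1, i.e. y = x.
Substitute into the budget 10·x + (40/3)·y = 140/3: (70/3)·x = 140/3, so x* = 2 and y* = 2.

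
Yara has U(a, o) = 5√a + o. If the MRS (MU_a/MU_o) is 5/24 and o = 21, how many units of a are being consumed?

MU_a = 5/(2√a), MU_o = 1.
MRS = 5/(2√a) ÷ 1.
MRS depends only on a: 2.5/√a = 5/24 ⇒ √a = 2.5/(5/24) = 12 ⇒ a = 144.

a = 144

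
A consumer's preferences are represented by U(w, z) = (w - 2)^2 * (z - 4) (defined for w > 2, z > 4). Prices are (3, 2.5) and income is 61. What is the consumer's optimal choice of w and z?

MU_w = 2·(w−2)·(z−4), MU_z = (w−2)^2.
MRS = (2/1)·(z−4)/(w−2).
Tangency: set MRS = p_w/p_z = 3/2.5 = 1.2.
So (2/1)·(z − 4)/(w − 2) = 1.2, i.e. (z − 4) = 0.6·(w − 2).
Rewrite the budget in excess-of-subsistence terms: 3·(w − 2) + 2.5·(z − 4) = 61 − 3·2 − 2.5·4 = 45.
Substituting, 4.5·(w − 2) = 45, so w − 2 = 10 and w* = 12.
Then z − 4 = 0.6·10 = 6, so z* = 10.

w* = 12, z* = 10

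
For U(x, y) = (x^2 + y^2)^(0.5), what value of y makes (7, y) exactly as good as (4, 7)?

y = 4

U depends on (x, y) only through S = x^2 + y^2, so equal utility means equal S. At (4, 7): S = 65.
With x = 7: 7^2 = 49, so y^2 = 65 − 49 = 16.
Hence y = √16 = 4.
Check: U(7, 4) = 8.0623.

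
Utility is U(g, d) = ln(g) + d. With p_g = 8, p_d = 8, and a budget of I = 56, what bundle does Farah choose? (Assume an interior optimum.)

g* = 1, d* = 6

MU_g = 1/g, MU_d = 1.
MRS = 1/g ÷ 1.
Tangency: set MRS = p_g/p_d = 8/8 = 1.
MRS depends only on g: 1/g = 1 ⇒ g* = 1/1 = 1.
From the budget, 8·d = 56 − 8·1 = 48, so d* = 6.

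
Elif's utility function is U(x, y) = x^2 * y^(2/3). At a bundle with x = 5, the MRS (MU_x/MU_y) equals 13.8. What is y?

y = 23

MU_x = 2·x·y^(2/3) and MU_y = 2/3·x^2·y^(-1/3).
MRS = MU_x/MU_y = (3)·y/x.
Substitute x = 5: MRS = y/(5/3). Setting y/(5/3) = 13.8 gives y = 13.8·(5/3) = 23.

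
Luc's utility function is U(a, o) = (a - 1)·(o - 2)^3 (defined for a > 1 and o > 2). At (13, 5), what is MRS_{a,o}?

MRS = 1/12

MU_a = (o−2)^3, MU_o = 3·(a−1)·(o−2)^2.
MRS = (1/3)·(o−2)/(a−1).
At (13, 5): MRS = 1/12.
That is, one extra unit of a is worth 1/12 units of o at the margin.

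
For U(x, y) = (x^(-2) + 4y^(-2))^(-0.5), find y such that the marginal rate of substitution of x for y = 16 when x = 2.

y = 8

For CES with ρ = -2, MRS = (1/4)·(y/x)^3.
Setting (1/4)·(y/2)^3 = 16 gives (y/2)^3 = 64, so y/2 = 4 and y = 8.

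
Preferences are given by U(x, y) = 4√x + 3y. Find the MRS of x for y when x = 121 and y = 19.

MU_x = 4/(2√x), MU_y = 3.
MRS = 4/(2√x) ÷ 3.
At (121, 19): MRS = 2/33.
So at (121, 19) the consumer would give up 2/33 units of y for one more unit of x.

MRS = 2/33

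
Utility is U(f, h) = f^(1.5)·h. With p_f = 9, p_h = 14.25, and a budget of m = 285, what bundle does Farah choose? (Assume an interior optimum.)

MU_f = 1.5·√f·h and MU_h = f^(1.5).
MRS = MU_f/MU_h = (1.5)·h/f.
Tangency: set MRS = p_f/p_h = 9/14.25 = 12/19.
So (1.5)·h/f = 12/19, i.e. h = (8/19)·f.
Substitute into the budget 9·f + 14.25·h = 285: 15·f = 285, so f* = 19.
Then h* = (8/19)·19 = 8.

f* = 19, h* = 8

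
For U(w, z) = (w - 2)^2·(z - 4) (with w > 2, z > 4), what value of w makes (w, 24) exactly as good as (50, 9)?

w = 26

U(50, 9) = 11520.
Set U(w, 24) = 11520 and solve.
With z = 24: (24 − 4) = 20, so (w − 2)^2 = 11520/20 = 576.
Taking the square root (with w > 2): w − 2 = 24, so w = 26.
Check: U(26, 24) = 11520.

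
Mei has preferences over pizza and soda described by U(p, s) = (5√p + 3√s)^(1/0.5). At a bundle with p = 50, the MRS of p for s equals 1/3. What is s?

s = 2

For CES with ρ = 0.5, MRS = (5/3)·√(s/p).
Setting (5/3)·√(s/50) = 1/3 gives √(s/50) = 0.2, so s/50 = 1/25 and s = 2.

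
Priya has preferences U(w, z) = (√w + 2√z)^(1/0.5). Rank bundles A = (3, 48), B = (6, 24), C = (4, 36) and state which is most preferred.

Evaluate utility at each bundle:
U(A) = 243.000.
U(B) = 150.000.
U(C) = 196.000.
Highest utility is A, so A ≻ C ≻ B.

Bundle A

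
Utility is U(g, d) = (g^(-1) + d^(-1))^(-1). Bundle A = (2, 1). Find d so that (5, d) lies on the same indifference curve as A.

d = 10/13

U depends on (g, d) only through S = g^(-1) + d^(-1), so equal utility means equal S. At (2, 1): S = 1.5.
With g = 5: 5^(-1) = 0.2, so d^(-1) = 1.5 − 0.2 = 1.3.
Hence d = 1/1.3 = 10/13.
Check: U(5, 10/13) = 0.6667.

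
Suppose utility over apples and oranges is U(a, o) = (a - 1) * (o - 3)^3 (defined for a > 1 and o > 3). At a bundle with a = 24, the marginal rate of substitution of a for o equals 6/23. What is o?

o = 21

MU_a = (o−3)^3, MU_o = 3·(a−1)·(o−3)^2.
MRS = (1/3)·(o−3)/(a−1).
Substitute a = 24: MRS = (o − 3)/69. Setting this equal to 6/23 gives o − 3 = (6/23)·69 = 18, so o = 21.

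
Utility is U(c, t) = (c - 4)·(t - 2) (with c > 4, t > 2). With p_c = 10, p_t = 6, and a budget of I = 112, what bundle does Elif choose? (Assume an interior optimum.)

MU_c = (t−2), MU_t = (c−4).
MRS = (t−2)/(c−4).
Tangency: set MRS = p_c/p_t = 10/6 = 5/3.
So (t − 2)/(c − 4) = 5/3, i.e. (t − 2) = (5/3)·(c − 4).
Rewrite the budget in excess-of-subsistence terms: 10·(c − 4) + 6·(t − 2) = 112 − 10·4 − 6·2 = 60.
Substituting, 20·(c − 4) = 60, so c − 4 = 3 and c* = 7.
Then t − 2 = (5/3)·3 = 5, so t* = 7.

c* = 7, t* = 7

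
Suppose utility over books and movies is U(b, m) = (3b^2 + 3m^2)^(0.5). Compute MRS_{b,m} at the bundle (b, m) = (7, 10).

For CES with ρ = 2, MRS = (m/b)^(-1).
At (7, 10): MRS = 0.7.
That is, one extra unit of b is worth 0.7 units of m at the margin.

MRS = 0.7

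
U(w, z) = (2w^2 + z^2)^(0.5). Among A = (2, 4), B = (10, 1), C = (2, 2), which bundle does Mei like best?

Bundle B

Evaluate utility at each bundle:
U(A) = 4.899.
U(B) = 14.177.
U(C) = 3.464.
Highest utility is B, so B ≻ A ≻ C.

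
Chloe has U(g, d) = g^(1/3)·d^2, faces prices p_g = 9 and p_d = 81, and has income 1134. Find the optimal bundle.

MU_g = 1/3·g^(-2/3)·d^2 and MU_d = 2·g^(1/3)·d.
MRS = MU_g/MU_d = (1/6)·d/g.
Tangency: set MRS = p_g/p_d = 9/81 = 1/9.
So (1/6)·d/g = 1/9, i.e. d = (2/3)·g.
Substitute into the budget 9·g + 81·d = 1134: 63·g = 1134, so g* = 18.
Then d* = (2/3)·18 = 12.

g* = 18, d* = 12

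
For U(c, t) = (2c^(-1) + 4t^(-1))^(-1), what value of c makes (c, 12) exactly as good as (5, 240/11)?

U depends on (c, t) only through S = 2c^(-1) + 4t^(-1), so equal utility means equal S. At (5, 240/11): S = 7/12.
With t = 12: 4·12^(-1) = 1/3, so 2c^(-1) = 7/12 − 1/3 = 0.25, i.e. c^(-1) = 0.125.
Hence c = 1/0.125 = 8.
Check: U(8, 12) = 1.7143.

c = 8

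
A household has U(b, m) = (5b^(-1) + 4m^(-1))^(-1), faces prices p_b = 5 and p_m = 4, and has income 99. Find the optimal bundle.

For CES with ρ = -1, MRS = (5/4)·(m/b)^2.
Tangency: set MRS = p_b/p_m = 5/4 = 1.25.
So (m/b)^2 = 1; taking the square root, m/b = 1, i.e. m = b.
Substitute into the budget 5·b + 4·m = 99: 9·b = 99, so b* = 11 and m* = 11.

b* = 11, m* = 11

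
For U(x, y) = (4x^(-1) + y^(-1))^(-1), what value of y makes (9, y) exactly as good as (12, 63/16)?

U depends on (x, y) only through S = 4x^(-1) + y^(-1), so equal utility means equal S. At (12, 63/16): S = 37/63.
With x = 9: 4·9^(-1) = 4/9, so y^(-1) = 37/63 − 4/9 = 1/7.
Hence y = 1/(1/7) = 7.
Check: U(9, 7) = 1.7027.

y = 7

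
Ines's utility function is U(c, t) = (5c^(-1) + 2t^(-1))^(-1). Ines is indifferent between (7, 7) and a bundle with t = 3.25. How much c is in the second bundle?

U depends on (c, t) only through S = 5c^(-1) + 2t^(-1), so equal utility means equal S. At (7, 7): S = 1.
With t = 3.25: 2·3.25^(-1) = 8/13, so 5c^(-1) = 1 − 8/13 = 5/13, i.e. c^(-1) = 1/13.
Hence c = 1/(1/13) = 13.
Check: U(13, 3.25) = 1.

c = 13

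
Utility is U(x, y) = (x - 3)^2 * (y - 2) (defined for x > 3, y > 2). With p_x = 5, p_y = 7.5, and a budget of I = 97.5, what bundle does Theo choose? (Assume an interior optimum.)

MU_x = 2·(x−3)·(y−2), MU_y = (x−3)^2.
MRS = (2/1)·(y−2)/(x−3).
Tangency: set MRS = p_x/p_y = 5/7.5 = 2/3.
So (2/1)·(y − 2)/(x − 3) = 2/3, i.e. (y − 2) = (1/3)·(x − 3).
Rewrite the budget in excess-of-subsistence terms: 5·(x − 3) + 7.5·(y − 2) = 97.5 − 5·3 − 7.5·2 = 67.5.
Substituting, 7.5·(x − 3) = 67.5, so x − 3 = 9 and x* = 12.
Then y − 2 = (1/3)·9 = 3, so y* = 5.

x* = 12, y* = 5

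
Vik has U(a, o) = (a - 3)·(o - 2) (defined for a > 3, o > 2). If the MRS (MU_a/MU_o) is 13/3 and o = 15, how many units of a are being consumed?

a = 6

MU_a = (o−2), MU_o = (a−3).
MRS = (o−2)/(a−3).
Substitute o = 15: MRS = 13/(a − 3). Setting this equal to 13/3 gives a − 3 = 13/(13/3) = 3, so a = 6.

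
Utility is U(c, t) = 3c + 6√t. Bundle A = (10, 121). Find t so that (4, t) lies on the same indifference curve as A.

U(10, 121) = 96.
Set U(4, t) = 96 and solve.
With c = 4: 6√t = 96 − 3·4 = 84, so √t = 14 and t = 196.
Check: U(4, 196) = 96.

t = 196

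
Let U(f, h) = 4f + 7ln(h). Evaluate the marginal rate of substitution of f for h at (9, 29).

MRS = 116/7

MU_f = 4, MU_h = 7/h.
MRS = 4 ÷ (7/h).
At (9, 29): MRS = 116/7.
The indifference curve has slope −116/7 at this bundle.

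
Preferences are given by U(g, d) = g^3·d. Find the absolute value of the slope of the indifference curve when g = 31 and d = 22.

MRS = 66/31

MU_g = 3·g^2·d and MU_d = g^3.
MRS = MU_g/MU_d = (3/1)·d/g.
At (31, 22): MRS = 66/31.
The indifference curve has slope −66/31 at this bundle.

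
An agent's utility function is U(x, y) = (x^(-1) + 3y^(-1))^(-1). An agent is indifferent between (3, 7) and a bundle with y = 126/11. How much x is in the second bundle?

U depends on (x, y) only through S = x^(-1) + 3y^(-1), so equal utility means equal S. At (3, 7): S = 16/21.
With y = 126/11: 3·(126/11)^(-1) = 11/42, so x^(-1) = 16/21 − 11/42 = 0.5.
Hence x = 1/0.5 = 2.
Check: U(2, 126/11) = 1.3125.

x = 2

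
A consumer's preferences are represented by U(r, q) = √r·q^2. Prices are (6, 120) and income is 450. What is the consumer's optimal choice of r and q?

MU_r = 0.5·r^(-0.5)·q^2 and MU_q = 2·√r·q.
MRS = MU_r/MU_q = (0.25)·q/r.
Tangency: set MRS = p_r/p_q = 6/120 = 0.05.
So (0.25)·q/r = 0.05, i.e. q = 0.2·r.
Substitute into the budget 6·r + 120·q = 450: 30·r = 450, so r* = 15.
Then q* = 0.2·15 = 3.

r* = 15, q* = 3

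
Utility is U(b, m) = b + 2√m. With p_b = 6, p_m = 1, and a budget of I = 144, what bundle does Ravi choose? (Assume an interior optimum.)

b* = 18, m* = 36

MU_b = 1, MU_m = 2/(2√m).
MRS = 1 ÷ (2/(2√m)).
Tangency: set MRS = p_b/p_m = 6/1 = 6.
MRS depends only on m: √m = 6 ⇒ √m = 6 ⇒ m* = 36.
From the budget, 6·b = 144 − 1·36 = 108, so b* = 18.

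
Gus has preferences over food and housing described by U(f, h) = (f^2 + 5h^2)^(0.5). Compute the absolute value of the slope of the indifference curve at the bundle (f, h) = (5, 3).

MRS = 1/3

For CES with ρ = 2, MRS = (1/5)·(h/f)^(-1).
At (5, 3): MRS = 1/3.
So at (5, 3) the consumer would give up 1/3 units of h for one more unit of f.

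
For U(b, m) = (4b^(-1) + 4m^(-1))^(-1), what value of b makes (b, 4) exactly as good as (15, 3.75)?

b = 12

U depends on (b, m) only through S = 4b^(-1) + 4m^(-1), so equal utility means equal S. At (15, 3.75): S = 4/3.
With m = 4: 4·4^(-1) = 1, so 4b^(-1) = 4/3 − 1 = 1/3, i.e. b^(-1) = 1/12.
Hence b = 1/(1/12) = 12.
Check: U(12, 4) = 0.75.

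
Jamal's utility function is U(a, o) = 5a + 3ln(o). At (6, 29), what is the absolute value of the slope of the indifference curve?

MU_a = 5, MU_o = 3/o.
MRS = 5 ÷ (3/o).
At (6, 29): MRS = 145/3.
So at (6, 29) the consumer would give up 145/3 units of o for one more unit of a.

MRS = 145/3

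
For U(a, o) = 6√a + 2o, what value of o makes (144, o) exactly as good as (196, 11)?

o = 17

U(196, 11) = 106.
Set U(144, o) = 106 and solve.
With a = 144: √144 = 12, so 2o = 106 − 6·12 = 34 and o = 17.
Check: U(144, 17) = 106.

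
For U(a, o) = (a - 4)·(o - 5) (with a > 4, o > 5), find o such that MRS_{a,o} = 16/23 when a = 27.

o = 21

MU_a = (o−5), MU_o = (a−4).
MRS = (o−5)/(a−4).
Substitute a = 27: MRS = (o − 5)/23. Setting this equal to 16/23 gives o − 5 = (16/23)·23 = 16, so o = 21.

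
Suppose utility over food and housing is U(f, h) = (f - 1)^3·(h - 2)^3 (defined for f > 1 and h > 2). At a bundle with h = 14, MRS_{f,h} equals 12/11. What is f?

f = 12

MU_f = 3·(f−1)^2·(h−2)^3, MU_h = 3·(f−1)^3·(h−2)^2.
MRS = (h−2)/(f−1).
Substitute h = 14: MRS = 12/(f − 1). Setting this equal to 12/11 gives f − 1 = 12/(12/11) = 11, so f = 12.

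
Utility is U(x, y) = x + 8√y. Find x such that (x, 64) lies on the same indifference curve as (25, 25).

x = 1

U(25, 25) = 65.
Set U(x, 64) = 65 and solve.
With y = 64: √64 = 8, so x = 65 − 8·8 = 1.
Check: U(1, 64) = 65.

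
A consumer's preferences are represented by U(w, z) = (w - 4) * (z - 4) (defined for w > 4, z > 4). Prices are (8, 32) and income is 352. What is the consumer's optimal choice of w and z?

MU_w = (z−4), MU_z = (w−4).
MRS = (z−4)/(w−4).
Tangency: set MRS = p_w/p_z = 8/32 = 0.25.
So (z − 4)/(w − 4) = 0.25, i.e. (z − 4) = 0.25·(w − 4).
Rewrite the budget in excess-of-subsistence terms: 8·(w − 4) + 32·(z − 4) = 352 − 8·4 − 32·4 = 192.
Substituting, 16·(w − 4) = 192, so w − 4 = 12 and w* = 16.
Then z − 4 = 0.25·12 = 3, so z* = 7.

w* = 16, z* = 7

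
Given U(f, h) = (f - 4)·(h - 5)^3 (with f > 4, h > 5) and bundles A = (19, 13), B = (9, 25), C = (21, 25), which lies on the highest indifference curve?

Bundle C

Evaluate utility at each bundle:
U(A) = 7680.
U(B) = 40000.
U(C) = 136000.
Highest utility is C, so C ≻ B ≻ A.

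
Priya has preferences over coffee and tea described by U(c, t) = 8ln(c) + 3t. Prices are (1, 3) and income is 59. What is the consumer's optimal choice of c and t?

MU_c = 8/c, MU_t = 3.
MRS = 8/c ÷ 3.
Tangency: set MRS = p_c/p_t = 1/3.
MRS depends only on c: (8/3)/c = 1/3 ⇒ c* = (8/3)/(1/3) = 8.
From the budget, 3·t = 59 − 1·8 = 51, so t* = 17.

c* = 8, t* = 17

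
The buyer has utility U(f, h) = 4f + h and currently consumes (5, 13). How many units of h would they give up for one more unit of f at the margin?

MU_f = 4, MU_h = 1, so MRS = 4/1 = 4 at every bundle.
At (5, 13): MRS = 4.
The indifference curve has slope −4 at this bundle.

MRS = 4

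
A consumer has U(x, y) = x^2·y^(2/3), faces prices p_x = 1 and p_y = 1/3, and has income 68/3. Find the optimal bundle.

MU_x = 2·x·y^(2/3) and MU_y = 2/3·x^2·y^(-1/3).
MRS = MU_x/MU_y = (3)·y/x.
Tangency: set MRS = p_x/p_y = 1/(1/3) = 3.
So (3)·y/x = 3, i.e. y = x.
Substitute into the budget 1·x + (1/3)·y = 68/3: (4/3)·x = 68/3, so x* = 17.
Then y* = 17.

x* = 17, y* = 17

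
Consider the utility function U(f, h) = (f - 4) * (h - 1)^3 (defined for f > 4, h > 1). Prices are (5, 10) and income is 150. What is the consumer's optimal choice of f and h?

f* = 10, h* = 10

MU_f = (h−1)^3, MU_h = 3·(f−4)·(h−1)^2.
MRS = (1/3)·(h−1)/(f−4).
Tangency: set MRS = p_f/p_h = 5/10 = 0.5.
So (1/3)·(h − 1)/(f − 4) = 0.5, i.e. (h − 1) = 1.5·(f − 4).
Rewrite the budget in excess-of-subsistence terms: 5·(f − 4) + 10·(h − 1) = 150 − 5·4 − 10·1 = 120.
Substituting, 20·(f − 4) = 120, so f − 4 = 6 and f* = 10.
Then h − 1 = 1.5·6 = 9, so h* = 10.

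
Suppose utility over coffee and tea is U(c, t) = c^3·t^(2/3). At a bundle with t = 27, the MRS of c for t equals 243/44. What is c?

MU_c = 3·c^2·t^(2/3) and MU_t = 2/3·c^3·t^(-1/3).
MRS = MU_c/MU_t = (4.5)·t/c.
Substitute t = 27: MRS = 121.5/c. Setting 121.5/c = 243/44 gives c = 121.5/(243/44) = 22.

c = 22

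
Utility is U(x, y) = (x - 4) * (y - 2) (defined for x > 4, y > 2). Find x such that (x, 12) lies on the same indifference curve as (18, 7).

x = 11

U(18, 7) = 70.
Set U(x, 12) = 70 and solve.
With y = 12: (12 − 2) = 10, so (x − 4) = 70/10 = 7.
So x = 4 + 7 = 11.
Check: U(11, 12) = 70.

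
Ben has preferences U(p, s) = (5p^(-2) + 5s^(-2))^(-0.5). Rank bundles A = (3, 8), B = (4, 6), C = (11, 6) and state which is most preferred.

Evaluate utility at each bundle:
U(A) = 1.256.
U(B) = 1.488.
U(C) = 2.356.
Highest utility is C, so C ≻ B ≻ A.

Bundle C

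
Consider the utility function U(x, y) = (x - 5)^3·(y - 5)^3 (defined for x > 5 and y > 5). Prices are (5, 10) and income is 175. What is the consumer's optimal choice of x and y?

MU_x = 3·(x−5)^2·(y−5)^3, MU_y = 3·(x−5)^3·(y−5)^2.
MRS = (y−5)/(x−5).
Tangency: set MRS = p_x/p_y = 5/10 = 0.5.
So (y − 5)/(x − 5) = 0.5, i.e. (y − 5) = 0.5·(x − 5).
Rewrite the budget in excess-of-subsistence terms: 5·(x − 5) + 10·(y − 5) = 175 − 5·5 − 10·5 = 100.
Substituting, 10·(x − 5) = 100, so x − 5 = 10 and x* = 15.
Then y − 5 = 0.5·10 = 5, so y* = 10.

x* = 15, y* = 10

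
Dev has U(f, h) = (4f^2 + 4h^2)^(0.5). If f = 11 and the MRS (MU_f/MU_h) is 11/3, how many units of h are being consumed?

h = 3

For CES with ρ = 2, MRS = (h/f)^(-1).
Setting (h/11)^(-1) = 11/3 gives h/11 = 3/11 and h = 3.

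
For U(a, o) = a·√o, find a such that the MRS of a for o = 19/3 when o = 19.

a = 6

MU_a = √o and MU_o = 0.5·a·o^(-0.5).
MRS = MU_a/MU_o = (2)·o/a.
Substitute o = 19: MRS = 38/a. Setting 38/a = 19/3 gives a = 38/(19/3) = 6.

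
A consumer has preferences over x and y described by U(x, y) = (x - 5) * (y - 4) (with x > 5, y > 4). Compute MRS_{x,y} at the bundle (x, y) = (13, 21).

MU_x = (y−4), MU_y = (x−5).
MRS = (y−4)/(x−5).
At (13, 21): MRS = 2.125.
So at (13, 21) the consumer would give up 2.125 units of y for one more unit of x.

MRS = 2.125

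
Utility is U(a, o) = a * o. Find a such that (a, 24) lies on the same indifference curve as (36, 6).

U(36, 6) = 216.
Set U(a, 24) = 216 and solve.
With o = 24: a = 216/24 = 9.
Check: U(9, 24) = 216.

a = 9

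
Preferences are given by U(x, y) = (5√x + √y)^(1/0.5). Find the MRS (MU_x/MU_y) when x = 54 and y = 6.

For CES with ρ = 0.5, MRS = (5/1)·√(y/x).
At (54, 6): MRS = 5/3.
That is, one extra unit of x is worth 5/3 units of y at the margin.

MRS = 5/3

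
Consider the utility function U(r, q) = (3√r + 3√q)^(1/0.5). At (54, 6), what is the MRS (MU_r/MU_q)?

MRS = 1/3

For CES with ρ = 0.5, MRS = √(q/r).
At (54, 6): MRS = 1/3.
That is, one extra unit of r is worth 1/3 units of q at the margin.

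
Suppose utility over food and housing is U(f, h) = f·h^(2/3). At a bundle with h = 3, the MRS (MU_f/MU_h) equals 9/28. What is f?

f = 14

MU_f = h^(2/3) and MU_h = 2/3·f·h^(-1/3).
MRS = MU_f/MU_h = (1.5)·h/f.
Substitute h = 3: MRS = 4.5/f. Setting 4.5/f = 9/28 gives f = 4.5/(9/28) = 14.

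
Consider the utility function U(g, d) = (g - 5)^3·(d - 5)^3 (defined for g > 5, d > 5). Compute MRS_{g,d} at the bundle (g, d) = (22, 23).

MRS = 18/17

MU_g = 3·(g−5)^2·(d−5)^3, MU_d = 3·(g−5)^3·(d−5)^2.
MRS = (d−5)/(g−5).
At (22, 23): MRS = 18/17.
The indifference curve has slope −18/17 at this bundle.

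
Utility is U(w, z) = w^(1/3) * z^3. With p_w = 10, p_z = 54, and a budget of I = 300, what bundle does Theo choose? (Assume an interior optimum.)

w* = 3, z* = 5

MU_w = 1/3·w^(-2/3)·z^3 and MU_z = 3·w^(1/3)·z^2.
MRS = MU_w/MU_z = (1/9)·z/w.
Tangency: set MRS = p_w/p_z = 10/54 = 5/27.
So (1/9)·z/w = 5/27, i.e. z = (5/3)·w.
Substitute into the budget 10·w + 54·z = 300: 100·w = 300, so w* = 3.
Then z* = (5/3)·3 = 5.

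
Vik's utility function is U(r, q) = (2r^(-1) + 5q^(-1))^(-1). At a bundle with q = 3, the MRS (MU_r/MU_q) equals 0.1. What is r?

For CES with ρ = -1, MRS = (2/5)·(q/r)^2.
Setting (2/5)·(3/r)^2 = 0.1 gives (3/r)^2 = 0.25, so 3/r = 0.5 and r = 6.

r = 6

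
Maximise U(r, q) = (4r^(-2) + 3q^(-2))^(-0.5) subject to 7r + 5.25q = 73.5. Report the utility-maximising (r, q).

r* = 6, q* = 6

For CES with ρ = -2, MRS = (4/3)·(q/r)^3.
Tangency: set MRS = p_r/p_q = 7/5.25 = 4/3.
So (q/r)^3 = 1; taking the cube root, q/r = 1, i.e. q = r.
Substitute into the budget 7·r + 5.25·q = 73.5: 12.25·r = 73.5, so r* = 6 and q* = 6.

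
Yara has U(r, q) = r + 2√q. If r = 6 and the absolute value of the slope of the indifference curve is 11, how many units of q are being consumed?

q = 121

MU_r = 1, MU_q = 2/(2√q).
MRS = 1 ÷ (2/(2√q)).
MRS depends only on q: √q = 11 ⇒ √q = 11 ⇒ q = 121.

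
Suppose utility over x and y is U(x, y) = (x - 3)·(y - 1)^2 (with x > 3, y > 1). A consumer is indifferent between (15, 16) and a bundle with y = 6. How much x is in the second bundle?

x = 111

U(15, 16) = 2700.
Set U(x, 6) = 2700 and solve.
With y = 6: (6 − 1)^2 = 25, so (x − 3) = 2700/25 = 108.
So x = 3 + 108 = 111.
Check: U(111, 6) = 2700.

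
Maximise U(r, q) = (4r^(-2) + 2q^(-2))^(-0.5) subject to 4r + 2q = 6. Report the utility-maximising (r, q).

For CES with ρ = -2, MRS = (4/2)·(q/r)^3.
Tangency: set MRS = p_r/p_q = 4/2 = 2.
So (q/r)^3 = 1; taking the cube root, q/r = 1, i.e. q = r.
Substitute into the budget 4·r + 2·q = 6: 6·r = 6, so r* = 1 and q* = 1.

r* = 1, q* = 1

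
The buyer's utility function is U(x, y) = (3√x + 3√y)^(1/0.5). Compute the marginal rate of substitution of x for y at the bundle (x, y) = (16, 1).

MRS = 0.25

For CES with ρ = 0.5, MRS = √(y/x).
At (16, 1): MRS = 0.25.
So at (16, 1) the consumer would give up 0.25 units of y for one more unit of x.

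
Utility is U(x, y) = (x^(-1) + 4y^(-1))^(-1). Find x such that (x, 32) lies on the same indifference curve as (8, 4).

x = 1

U depends on (x, y) only through S = x^(-1) + 4y^(-1), so equal utility means equal S. At (8, 4): S = 1.125.
With y = 32: 4·32^(-1) = 0.125, so x^(-1) = 1.125 − 0.125 = 1.
Hence x = 1/1 = 1.
Check: U(1, 32) = 0.8889.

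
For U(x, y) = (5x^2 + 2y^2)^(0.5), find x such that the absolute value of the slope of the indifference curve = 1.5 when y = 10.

For CES with ρ = 2, MRS = (5/2)·(y/x)^(-1).
Setting (5/2)·(10/x)^(-1) = 1.5 gives (10/x)^(-1) = 0.6, so 10/x = 5/3 and x = 6.

x = 6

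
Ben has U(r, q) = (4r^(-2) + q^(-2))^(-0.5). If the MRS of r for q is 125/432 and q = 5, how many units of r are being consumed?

For CES with ρ = -2, MRS = (4/1)·(q/r)^3.
Setting (4/1)·(5/r)^3 = 125/432 gives (5/r)^3 = 125/1728, so 5/r = 5/12 and r = 12.

r = 12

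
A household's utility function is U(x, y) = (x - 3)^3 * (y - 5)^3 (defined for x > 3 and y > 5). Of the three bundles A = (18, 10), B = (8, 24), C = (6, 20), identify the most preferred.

Bundle B

Evaluate utility at each bundle:
U(A) = 421875.
U(B) = 857375.
U(C) = 91125.
Highest utility is B, so B ≻ A ≻ C.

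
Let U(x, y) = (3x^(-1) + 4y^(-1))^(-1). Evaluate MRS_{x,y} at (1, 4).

MRS = 12

For CES with ρ = -1, MRS = (3/4)·(y/x)^2.
At (1, 4): MRS = 12.
So at (1, 4) the consumer would give up 12 units of y for one more unit of x.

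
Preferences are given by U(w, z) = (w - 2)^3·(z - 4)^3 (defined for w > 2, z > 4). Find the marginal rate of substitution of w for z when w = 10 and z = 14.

MRS = 1.25

MU_w = 3·(w−2)^2·(z−4)^3, MU_z = 3·(w−2)^3·(z−4)^2.
MRS = (z−4)/(w−2).
At (10, 14): MRS = 1.25.
The indifference curve has slope −1.25 at this bundle.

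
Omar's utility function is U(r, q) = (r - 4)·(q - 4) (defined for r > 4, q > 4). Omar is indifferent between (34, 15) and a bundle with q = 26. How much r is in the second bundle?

U(34, 15) = 330.
Set U(r, 26) = 330 and solve.
With q = 26: (26 − 4) = 22, so (r − 4) = 330/22 = 15.
So r = 4 + 15 = 19.
Check: U(19, 26) = 330.

r = 19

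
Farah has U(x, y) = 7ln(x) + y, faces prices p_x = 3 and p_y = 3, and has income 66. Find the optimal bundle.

MU_x = 7/x, MU_y = 1.
MRS = 7/x ÷ 1.
Tangency: set MRS = p_x/p_y = 3/3 = 1.
MRS depends only on x: 7/x = 1 ⇒ x* = 7/1 = 7.
From the budget, 3·y = 66 − 3·7 = 45, so y* = 15.

x* = 7, y* = 15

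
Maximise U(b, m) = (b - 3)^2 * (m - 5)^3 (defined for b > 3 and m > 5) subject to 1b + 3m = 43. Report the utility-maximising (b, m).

b* = 13, m* = 10

MU_b = 2·(b−3)·(m−5)^3, MU_m = 3·(b−3)^2·(m−5)^2.
MRS = (2/3)·(m−5)/(b−3).
Tangency: set MRS = p_b/p_m = 1/3.
So (2/3)·(m − 5)/(b − 3) = 1/3, i.e. (m − 5) = 0.5·(b − 3).
Rewrite the budget in excess-of-subsistence terms: 1·(b − 3) + 3·(m − 5) = 43 − 1·3 − 3·5 = 25.
Substituting, 2.5·(b − 3) = 25, so b − 3 = 10 and b* = 13.
Then m − 5 = 0.5·10 = 5, so m* = 10.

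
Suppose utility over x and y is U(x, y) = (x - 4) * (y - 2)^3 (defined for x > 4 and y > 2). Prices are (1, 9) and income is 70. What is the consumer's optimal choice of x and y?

x* = 16, y* = 6

MU_x = (y−2)^3, MU_y = 3·(x−4)·(y−2)^2.
MRS = (1/3)·(y−2)/(x−4).
Tangency: set MRS = p_x/p_y = 1/9.
So (1/3)·(y − 2)/(x − 4) = 1/9, i.e. (y − 2) = (1/3)·(x − 4).
Rewrite the budget in excess-of-subsistence terms: 1·(x − 4) + 9·(y − 2) = 70 − 1·4 − 9·2 = 48.
Substituting, 4·(x − 4) = 48, so x − 4 = 12 and x* = 16.
Then y − 2 = (1/3)·12 = 4, so y* = 6.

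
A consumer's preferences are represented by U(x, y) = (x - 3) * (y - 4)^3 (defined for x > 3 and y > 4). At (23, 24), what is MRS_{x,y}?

MRS = 1/3

MU_x = (y−4)^3, MU_y = 3·(x−3)·(y−4)^2.
MRS = (1/3)·(y−4)/(x−3).
At (23, 24): MRS = 1/3.
That is, one extra unit of x is worth 1/3 units of y at the margin.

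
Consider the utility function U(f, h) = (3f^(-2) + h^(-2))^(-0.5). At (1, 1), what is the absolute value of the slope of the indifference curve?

MRS = 3

For CES with ρ = -2, MRS = (3/1)·(h/f)^3.
At (1, 1): MRS = 3.
The indifference curve has slope −3 at this bundle.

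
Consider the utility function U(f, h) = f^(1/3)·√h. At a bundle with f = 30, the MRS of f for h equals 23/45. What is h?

MU_f = 1/3·f^(-2/3)·√h and MU_h = 0.5·f^(1/3)·h^(-0.5).
MRS = MU_f/MU_h = (2/3)·h/f.
Substitute f = 30: MRS = h/45. Setting h/45 = 23/45 gives h = (23/45)·45 = 23.

h = 23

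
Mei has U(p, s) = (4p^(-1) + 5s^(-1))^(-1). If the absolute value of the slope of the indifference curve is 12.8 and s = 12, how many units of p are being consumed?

For CES with ρ = -1, MRS = (4/5)·(s/p)^2.
Setting (4/5)·(12/p)^2 = 12.8 gives (12/p)^2 = 16, so 12/p = 4 and p = 3.

p = 3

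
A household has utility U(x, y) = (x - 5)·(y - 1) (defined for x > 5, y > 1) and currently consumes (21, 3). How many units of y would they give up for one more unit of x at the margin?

MRS = 0.125

MU_x = (y−1), MU_y = (x−5).
MRS = (y−1)/(x−5).
At (21, 3): MRS = 0.125.
That is, one extra unit of x is worth 0.125 units of y at the margin.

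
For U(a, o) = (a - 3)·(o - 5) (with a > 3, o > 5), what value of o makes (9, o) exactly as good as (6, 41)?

o = 23

U(6, 41) = 108.
Set U(9, o) = 108 and solve.
With a = 9: (9 − 3) = 6, so (o − 5) = 108/6 = 18.
So o = 5 + 18 = 23.
Check: U(9, 23) = 108.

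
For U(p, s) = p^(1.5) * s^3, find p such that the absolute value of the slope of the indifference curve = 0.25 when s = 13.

p = 26

MU_p = 1.5·√p·s^3 and MU_s = 3·p^(1.5)·s^2.
MRS = MU_p/MU_s = (0.5)·s/p.
Substitute s = 13: MRS = 6.5/p. Setting 6.5/p = 0.25 gives p = 6.5/0.25 = 26.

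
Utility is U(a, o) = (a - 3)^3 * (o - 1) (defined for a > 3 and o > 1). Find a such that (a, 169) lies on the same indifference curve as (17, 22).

U(17, 22) = 57624.
Set U(a, 169) = 57624 and solve.
With o = 169: (169 − 1) = 168, so (a − 3)^3 = 57624/168 = 343.
Taking the cube root (with a > 3): a − 3 = 7, so a = 10.
Check: U(10, 169) = 57624.

a = 10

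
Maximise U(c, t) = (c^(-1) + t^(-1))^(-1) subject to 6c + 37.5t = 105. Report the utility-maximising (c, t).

c* = 5, t* = 2

For CES with ρ = -1, MRS = (t/c)^2.
Tangency: set MRS = p_c/p_t = 6/37.5 = 4/25.
So (t/c)^2 = 4/25; taking the square root, t/c = 0.4, i.e. t = 0.4·c.
Substitute into the budget 6·c + 37.5·t = 105: 21·c = 105, so c* = 5 and t* = 0.4·5 = 2.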